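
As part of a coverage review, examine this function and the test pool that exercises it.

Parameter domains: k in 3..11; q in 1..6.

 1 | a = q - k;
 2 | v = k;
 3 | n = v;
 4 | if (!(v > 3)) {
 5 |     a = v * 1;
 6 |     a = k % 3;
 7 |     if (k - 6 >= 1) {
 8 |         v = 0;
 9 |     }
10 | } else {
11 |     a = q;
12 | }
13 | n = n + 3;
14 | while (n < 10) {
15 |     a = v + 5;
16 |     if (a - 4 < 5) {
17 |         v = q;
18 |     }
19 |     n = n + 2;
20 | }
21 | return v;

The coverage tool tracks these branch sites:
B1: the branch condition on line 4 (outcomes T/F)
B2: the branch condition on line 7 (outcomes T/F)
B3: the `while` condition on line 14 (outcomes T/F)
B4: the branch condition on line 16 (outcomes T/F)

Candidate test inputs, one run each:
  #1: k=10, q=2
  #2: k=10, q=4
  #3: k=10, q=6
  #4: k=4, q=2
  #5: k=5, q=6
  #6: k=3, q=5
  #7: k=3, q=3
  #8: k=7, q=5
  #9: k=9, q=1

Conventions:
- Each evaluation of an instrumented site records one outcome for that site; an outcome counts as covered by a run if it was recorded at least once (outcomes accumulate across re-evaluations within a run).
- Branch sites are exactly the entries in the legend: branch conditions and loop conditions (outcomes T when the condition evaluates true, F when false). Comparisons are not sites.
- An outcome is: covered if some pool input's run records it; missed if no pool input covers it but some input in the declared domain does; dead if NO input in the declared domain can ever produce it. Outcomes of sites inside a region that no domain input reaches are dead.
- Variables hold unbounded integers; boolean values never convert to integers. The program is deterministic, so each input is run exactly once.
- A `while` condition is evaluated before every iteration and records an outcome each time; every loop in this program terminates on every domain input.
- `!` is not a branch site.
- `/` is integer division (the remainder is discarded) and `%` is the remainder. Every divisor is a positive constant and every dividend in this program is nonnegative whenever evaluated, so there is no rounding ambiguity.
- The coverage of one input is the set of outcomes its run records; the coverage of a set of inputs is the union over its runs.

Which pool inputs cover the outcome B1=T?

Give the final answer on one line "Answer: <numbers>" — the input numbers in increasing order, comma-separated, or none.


input #1 (k=10, q=2): misses B1=T
input #2 (k=10, q=4): misses B1=T
input #3 (k=10, q=6): misses B1=T
input #4 (k=4, q=2): misses B1=T
input #5 (k=5, q=6): misses B1=T
input #6 (k=3, q=5): covers B1=T
input #7 (k=3, q=3): covers B1=T
input #8 (k=7, q=5): misses B1=T
input #9 (k=9, q=1): misses B1=T
Answer: 6, 7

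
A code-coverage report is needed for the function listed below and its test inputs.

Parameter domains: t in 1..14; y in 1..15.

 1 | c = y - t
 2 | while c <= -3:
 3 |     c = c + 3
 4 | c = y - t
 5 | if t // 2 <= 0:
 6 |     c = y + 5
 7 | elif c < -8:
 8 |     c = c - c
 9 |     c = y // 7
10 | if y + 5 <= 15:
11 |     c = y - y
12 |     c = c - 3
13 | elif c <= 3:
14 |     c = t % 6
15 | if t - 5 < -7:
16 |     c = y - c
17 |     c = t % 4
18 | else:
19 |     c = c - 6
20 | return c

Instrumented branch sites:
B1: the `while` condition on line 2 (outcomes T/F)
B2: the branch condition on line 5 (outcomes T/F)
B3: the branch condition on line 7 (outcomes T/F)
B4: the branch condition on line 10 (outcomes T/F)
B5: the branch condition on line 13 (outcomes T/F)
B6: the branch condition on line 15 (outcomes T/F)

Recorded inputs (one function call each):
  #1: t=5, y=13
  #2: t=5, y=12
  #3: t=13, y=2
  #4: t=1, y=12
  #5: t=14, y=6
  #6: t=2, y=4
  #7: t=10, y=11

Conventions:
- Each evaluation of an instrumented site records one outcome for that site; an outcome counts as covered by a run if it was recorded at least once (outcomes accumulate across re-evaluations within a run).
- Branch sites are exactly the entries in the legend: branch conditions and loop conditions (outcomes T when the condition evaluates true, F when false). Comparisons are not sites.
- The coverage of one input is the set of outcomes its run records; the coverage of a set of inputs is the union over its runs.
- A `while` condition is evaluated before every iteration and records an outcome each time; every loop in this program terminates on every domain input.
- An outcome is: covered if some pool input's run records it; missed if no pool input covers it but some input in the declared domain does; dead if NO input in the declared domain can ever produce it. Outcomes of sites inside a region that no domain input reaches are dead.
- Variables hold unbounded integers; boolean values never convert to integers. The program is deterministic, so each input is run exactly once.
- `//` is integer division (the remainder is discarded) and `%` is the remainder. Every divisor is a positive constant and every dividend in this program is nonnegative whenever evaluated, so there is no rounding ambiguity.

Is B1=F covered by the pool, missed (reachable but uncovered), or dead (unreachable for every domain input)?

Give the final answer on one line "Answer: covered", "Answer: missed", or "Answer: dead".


B1=F is recorded by pool input(s) 1, 2, 3, 4, 5, 6, 7 -> covered
Answer: covered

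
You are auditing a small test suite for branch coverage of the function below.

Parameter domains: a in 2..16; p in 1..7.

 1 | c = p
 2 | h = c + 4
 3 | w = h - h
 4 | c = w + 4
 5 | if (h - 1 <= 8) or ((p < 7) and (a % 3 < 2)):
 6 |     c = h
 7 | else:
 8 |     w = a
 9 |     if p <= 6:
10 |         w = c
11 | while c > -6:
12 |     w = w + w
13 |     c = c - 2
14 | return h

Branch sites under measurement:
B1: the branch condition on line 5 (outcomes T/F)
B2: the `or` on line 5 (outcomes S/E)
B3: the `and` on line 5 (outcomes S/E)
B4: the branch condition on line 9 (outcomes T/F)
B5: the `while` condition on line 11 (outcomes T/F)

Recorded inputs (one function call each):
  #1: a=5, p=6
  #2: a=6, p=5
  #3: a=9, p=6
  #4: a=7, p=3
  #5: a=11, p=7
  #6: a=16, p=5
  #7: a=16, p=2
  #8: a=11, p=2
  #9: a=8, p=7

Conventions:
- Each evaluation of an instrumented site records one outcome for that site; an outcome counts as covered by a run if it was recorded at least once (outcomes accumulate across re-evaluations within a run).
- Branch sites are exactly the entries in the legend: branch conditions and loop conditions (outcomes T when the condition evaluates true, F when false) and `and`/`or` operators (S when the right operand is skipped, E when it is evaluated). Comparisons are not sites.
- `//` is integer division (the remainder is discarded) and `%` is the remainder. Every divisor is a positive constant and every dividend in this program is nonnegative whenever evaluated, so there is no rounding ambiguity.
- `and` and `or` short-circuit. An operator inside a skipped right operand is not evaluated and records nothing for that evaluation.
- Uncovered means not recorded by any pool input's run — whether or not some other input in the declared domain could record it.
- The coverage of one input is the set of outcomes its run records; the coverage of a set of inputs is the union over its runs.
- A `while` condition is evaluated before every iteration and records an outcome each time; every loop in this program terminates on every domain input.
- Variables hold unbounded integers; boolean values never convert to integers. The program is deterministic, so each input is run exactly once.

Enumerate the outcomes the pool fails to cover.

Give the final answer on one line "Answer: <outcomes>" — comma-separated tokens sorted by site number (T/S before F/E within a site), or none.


#1 (a=5, p=6) -> B2->E, B3->E, B1->F, B4->T, B5->T, B5->T, B5->T, B5->T, B5->T, B5->F; covered: B1=F, B2=E, B3=E, B4=T, B5=T, B5=F
#2 (a=6, p=5) -> B2->S, B1->T, B5->T, B5->T, B5->T, B5->T, B5->T, B5->T, B5->T, B5->T, B5->F; covered: B1=T, B2=S, B5=T, B5=F
#3 (a=9, p=6) -> B2->E, B3->E, B1->T, B5->T, B5->T, B5->T, B5->T, B5->T, B5->T, B5->T, B5->T, B5->F; covered: B1=T, B2=E, B3=E, B5=T, B5=F
#4 (a=7, p=3) -> B2->S, B1->T, B5->T, B5->T, B5->T, B5->T, B5->T, B5->T, B5->T, B5->F; covered: B1=T, B2=S, B5=T, B5=F
#5 (a=11, p=7) -> B2->E, B3->S, B1->F, B4->F, B5->T, B5->T, B5->T, B5->T, B5->T, B5->F; covered: B1=F, B2=E, B3=S, B4=F, B5=T, B5=F
#6 (a=16, p=5) -> B2->S, B1->T, B5->T, B5->T, B5->T, B5->T, B5->T, B5->T, B5->T, B5->T, B5->F; covered: B1=T, B2=S, B5=T, B5=F
#7 (a=16, p=2) -> B2->S, B1->T, B5->T, B5->T, B5->T, B5->T, B5->T, B5->T, B5->F; covered: B1=T, B2=S, B5=T, B5=F
#8 (a=11, p=2) -> B2->S, B1->T, B5->T, B5->T, B5->T, B5->T, B5->T, B5->T, B5->F; covered: B1=T, B2=S, B5=T, B5=F
#9 (a=8, p=7) -> B2->E, B3->S, B1->F, B4->F, B5->T, B5->T, B5->T, B5->T, B5->T, B5->F; covered: B1=F, B2=E, B3=S, B4=F, B5=T, B5=F
union over the pool: B1=T, B1=F, B2=S, B2=E, B3=S, B3=E, B4=T, B4=F, B5=T, B5=F
uncovered (0 of 10): none
Answer: none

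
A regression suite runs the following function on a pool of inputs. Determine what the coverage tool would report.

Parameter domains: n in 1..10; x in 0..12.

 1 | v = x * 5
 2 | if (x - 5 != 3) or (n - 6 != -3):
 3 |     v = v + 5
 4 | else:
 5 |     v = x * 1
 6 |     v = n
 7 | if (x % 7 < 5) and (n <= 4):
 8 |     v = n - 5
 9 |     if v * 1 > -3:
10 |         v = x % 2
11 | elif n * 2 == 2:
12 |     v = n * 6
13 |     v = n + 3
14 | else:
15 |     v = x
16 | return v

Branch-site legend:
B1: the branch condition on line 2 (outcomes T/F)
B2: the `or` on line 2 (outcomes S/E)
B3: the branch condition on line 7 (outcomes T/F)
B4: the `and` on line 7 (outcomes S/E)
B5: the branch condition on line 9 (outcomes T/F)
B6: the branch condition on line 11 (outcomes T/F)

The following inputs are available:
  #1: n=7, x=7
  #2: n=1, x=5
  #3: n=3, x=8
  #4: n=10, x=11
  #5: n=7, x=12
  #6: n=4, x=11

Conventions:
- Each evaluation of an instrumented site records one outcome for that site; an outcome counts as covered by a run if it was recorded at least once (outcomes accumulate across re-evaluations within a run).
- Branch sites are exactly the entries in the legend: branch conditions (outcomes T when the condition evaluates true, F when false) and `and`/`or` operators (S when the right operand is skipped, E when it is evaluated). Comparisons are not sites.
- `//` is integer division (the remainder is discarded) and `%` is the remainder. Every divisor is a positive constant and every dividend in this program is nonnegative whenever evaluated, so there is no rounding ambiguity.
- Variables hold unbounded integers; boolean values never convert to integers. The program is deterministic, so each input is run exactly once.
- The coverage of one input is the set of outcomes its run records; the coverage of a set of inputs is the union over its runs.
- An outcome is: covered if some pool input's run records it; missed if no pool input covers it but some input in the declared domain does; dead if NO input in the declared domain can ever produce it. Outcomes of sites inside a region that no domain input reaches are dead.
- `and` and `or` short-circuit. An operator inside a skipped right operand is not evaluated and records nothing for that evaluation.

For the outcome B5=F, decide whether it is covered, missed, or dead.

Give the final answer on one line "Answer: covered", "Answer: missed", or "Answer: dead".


no pool input records B5=F
but domain input (n=1, x=0) does record it -> reachable, so missed
Answer: missed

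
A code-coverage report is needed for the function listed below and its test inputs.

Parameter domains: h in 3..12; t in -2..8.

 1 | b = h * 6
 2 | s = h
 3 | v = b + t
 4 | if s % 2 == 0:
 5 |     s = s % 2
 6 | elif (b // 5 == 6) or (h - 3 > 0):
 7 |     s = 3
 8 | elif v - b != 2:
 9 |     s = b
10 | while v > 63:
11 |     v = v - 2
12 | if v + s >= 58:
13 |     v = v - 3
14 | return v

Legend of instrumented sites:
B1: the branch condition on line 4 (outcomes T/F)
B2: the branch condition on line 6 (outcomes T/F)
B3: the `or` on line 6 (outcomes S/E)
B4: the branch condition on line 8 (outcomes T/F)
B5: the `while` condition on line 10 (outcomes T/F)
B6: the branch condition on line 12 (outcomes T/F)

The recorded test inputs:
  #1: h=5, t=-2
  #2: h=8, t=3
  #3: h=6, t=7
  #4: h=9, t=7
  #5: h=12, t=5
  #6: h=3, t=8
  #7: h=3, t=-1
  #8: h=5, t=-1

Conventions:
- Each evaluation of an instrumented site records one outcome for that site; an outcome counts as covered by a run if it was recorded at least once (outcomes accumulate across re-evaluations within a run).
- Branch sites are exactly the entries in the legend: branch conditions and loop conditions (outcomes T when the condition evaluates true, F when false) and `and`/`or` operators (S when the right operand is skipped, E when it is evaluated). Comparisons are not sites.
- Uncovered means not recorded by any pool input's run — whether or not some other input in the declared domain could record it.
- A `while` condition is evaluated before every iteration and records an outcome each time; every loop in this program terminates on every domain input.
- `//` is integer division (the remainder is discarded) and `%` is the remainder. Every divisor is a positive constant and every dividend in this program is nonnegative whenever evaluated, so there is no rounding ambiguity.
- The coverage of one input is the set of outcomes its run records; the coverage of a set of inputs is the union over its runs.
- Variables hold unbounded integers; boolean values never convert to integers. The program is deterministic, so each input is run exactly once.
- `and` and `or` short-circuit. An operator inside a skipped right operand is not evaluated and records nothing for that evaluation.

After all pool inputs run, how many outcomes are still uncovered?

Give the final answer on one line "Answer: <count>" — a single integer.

input #1 (h=5, t=-2): events B1->F, B3->S, B2->T, B5->F, B6->F; covers B1=F, B2=T, B3=S, B5=F, B6=F
input #2 (h=8, t=3): events B1->T, B5->F, B6->F; covers B1=T, B5=F, B6=F
input #3 (h=6, t=7): events B1->T, B5->F, B6->F; covers B1=T, B5=F, B6=F
input #4 (h=9, t=7): events B1->F, B3->E, B2->T, B5->F, B6->T; covers B1=F, B2=T, B3=E, B5=F, B6=T
input #5 (h=12, t=5): events B1->T, B5->T, B5->T, B5->T, B5->T, B5->T, B5->T, B5->T, B5->F, B6->T; covers B1=T, B5=T, B5=F, B6=T
input #6 (h=3, t=8): events B1->F, B3->E, B2->F, B4->T, B5->F, B6->F; covers B1=F, B2=F, B3=E, B4=T, B5=F, B6=F
input #7 (h=3, t=-1): events B1->F, B3->E, B2->F, B4->T, B5->F, B6->F; covers B1=F, B2=F, B3=E, B4=T, B5=F, B6=F
input #8 (h=5, t=-1): events B1->F, B3->S, B2->T, B5->F, B6->F; covers B1=F, B2=T, B3=S, B5=F, B6=F
union over the pool: B1=T, B1=F, B2=T, B2=F, B3=S, B3=E, B4=T, B5=T, B5=F, B6=T, B6=F
uncovered (1 of 12): B4=F

Answer: 1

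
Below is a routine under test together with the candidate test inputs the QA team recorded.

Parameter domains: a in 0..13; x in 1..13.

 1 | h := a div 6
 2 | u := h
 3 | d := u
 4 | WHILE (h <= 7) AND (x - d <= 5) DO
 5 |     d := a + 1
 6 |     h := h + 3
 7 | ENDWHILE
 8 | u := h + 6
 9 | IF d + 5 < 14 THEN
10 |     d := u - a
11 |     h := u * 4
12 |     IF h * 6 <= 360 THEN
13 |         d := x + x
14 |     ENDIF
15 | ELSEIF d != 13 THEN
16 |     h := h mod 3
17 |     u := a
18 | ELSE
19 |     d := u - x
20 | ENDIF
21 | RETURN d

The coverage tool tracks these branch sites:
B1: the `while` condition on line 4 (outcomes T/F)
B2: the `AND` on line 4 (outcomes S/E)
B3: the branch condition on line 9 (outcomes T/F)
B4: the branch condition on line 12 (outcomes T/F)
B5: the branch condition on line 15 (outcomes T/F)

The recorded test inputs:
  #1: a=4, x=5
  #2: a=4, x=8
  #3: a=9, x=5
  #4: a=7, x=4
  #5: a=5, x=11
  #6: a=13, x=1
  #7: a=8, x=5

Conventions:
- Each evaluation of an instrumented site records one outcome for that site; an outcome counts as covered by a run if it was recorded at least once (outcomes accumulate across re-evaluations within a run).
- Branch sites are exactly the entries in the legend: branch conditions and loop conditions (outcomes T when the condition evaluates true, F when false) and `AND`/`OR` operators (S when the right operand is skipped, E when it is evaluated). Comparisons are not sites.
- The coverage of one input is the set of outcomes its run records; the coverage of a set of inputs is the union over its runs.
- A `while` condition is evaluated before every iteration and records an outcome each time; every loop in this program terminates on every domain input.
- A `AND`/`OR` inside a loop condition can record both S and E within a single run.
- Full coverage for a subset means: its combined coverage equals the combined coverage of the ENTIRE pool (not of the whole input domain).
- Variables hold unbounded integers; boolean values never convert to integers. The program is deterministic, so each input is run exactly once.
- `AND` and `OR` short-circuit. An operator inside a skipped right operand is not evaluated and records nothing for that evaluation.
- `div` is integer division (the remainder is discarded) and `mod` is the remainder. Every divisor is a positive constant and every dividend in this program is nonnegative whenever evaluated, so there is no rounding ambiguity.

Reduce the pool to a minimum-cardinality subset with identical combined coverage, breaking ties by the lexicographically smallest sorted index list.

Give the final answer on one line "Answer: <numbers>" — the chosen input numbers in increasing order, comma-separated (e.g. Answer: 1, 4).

#1 (a=4, x=5) -> B2->E, B1->T, B2->E, B1->T, B2->E, B1->T, B2->S, B1->F, B3->T, B4->T; covered: B1=T, B1=F, B2=S, B2=E, B3=T, B4=T
#2 (a=4, x=8) -> B2->E, B1->F, B3->T, B4->T; covered: B1=F, B2=E, B3=T, B4=T
#3 (a=9, x=5) -> B2->E, B1->T, B2->E, B1->T, B2->E, B1->T, B2->S, B1->F, B3->F, B5->T; covered: B1=T, B1=F, B2=S, B2=E, B3=F, B5=T
#4 (a=7, x=4) -> B2->E, B1->T, B2->E, B1->T, B2->E, B1->T, B2->S, B1->F, B3->T, B4->F; covered: B1=T, B1=F, B2=S, B2=E, B3=T, B4=F
#5 (a=5, x=11) -> B2->E, B1->F, B3->T, B4->T; covered: B1=F, B2=E, B3=T, B4=T
#6 (a=13, x=1) -> B2->E, B1->T, B2->E, B1->T, B2->S, B1->F, B3->F, B5->T; covered: B1=T, B1=F, B2=S, B2=E, B3=F, B5=T
#7 (a=8, x=5) -> B2->E, B1->T, B2->E, B1->T, B2->E, B1->T, B2->S, B1->F, B3->F, B5->T; covered: B1=T, B1=F, B2=S, B2=E, B3=F, B5=T
the full pool covers 9 outcomes: B1=T, B1=F, B2=S, B2=E, B3=T, B3=F, B4=T, B4=F, B5=T
no size-1 subset reaches all 9 outcomes (best union: 6/9)
no size-2 subset reaches all 9 outcomes (best union: 8/9)
inputs {1, 3, 4} (size 3) cover everything; no size-3 subset with a lexicographically smaller index list covers all 9

Answer: 1, 3, 4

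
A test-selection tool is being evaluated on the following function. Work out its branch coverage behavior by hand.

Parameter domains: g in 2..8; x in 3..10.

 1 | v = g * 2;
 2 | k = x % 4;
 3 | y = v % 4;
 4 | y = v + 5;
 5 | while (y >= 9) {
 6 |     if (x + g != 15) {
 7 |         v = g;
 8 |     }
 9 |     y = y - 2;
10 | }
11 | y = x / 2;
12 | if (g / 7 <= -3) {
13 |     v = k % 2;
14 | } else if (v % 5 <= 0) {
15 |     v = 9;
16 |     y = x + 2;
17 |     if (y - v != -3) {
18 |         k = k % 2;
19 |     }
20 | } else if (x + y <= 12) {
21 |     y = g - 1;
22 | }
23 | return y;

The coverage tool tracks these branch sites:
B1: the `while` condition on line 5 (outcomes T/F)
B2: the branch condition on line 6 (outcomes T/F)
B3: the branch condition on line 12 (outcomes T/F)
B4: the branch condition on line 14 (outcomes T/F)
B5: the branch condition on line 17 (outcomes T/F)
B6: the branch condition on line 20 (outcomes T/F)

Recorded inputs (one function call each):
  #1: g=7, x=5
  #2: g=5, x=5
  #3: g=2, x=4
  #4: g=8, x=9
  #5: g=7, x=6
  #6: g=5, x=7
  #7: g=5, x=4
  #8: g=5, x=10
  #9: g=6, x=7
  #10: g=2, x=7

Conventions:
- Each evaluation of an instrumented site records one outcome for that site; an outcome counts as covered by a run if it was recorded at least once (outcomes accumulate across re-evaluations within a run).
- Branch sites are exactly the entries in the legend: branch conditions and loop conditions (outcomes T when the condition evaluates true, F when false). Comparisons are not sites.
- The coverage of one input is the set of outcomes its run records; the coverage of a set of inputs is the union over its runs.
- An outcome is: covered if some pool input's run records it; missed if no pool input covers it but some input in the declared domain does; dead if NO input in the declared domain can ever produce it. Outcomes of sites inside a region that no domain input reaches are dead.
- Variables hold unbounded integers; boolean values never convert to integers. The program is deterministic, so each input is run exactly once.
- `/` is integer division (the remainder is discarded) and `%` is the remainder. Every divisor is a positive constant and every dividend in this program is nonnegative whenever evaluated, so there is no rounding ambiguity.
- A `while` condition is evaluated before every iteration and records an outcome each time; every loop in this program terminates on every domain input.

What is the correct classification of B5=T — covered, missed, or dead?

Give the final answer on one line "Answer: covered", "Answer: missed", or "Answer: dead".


B5=T is recorded by pool input(s) 2, 6, 8 -> covered
Answer: covered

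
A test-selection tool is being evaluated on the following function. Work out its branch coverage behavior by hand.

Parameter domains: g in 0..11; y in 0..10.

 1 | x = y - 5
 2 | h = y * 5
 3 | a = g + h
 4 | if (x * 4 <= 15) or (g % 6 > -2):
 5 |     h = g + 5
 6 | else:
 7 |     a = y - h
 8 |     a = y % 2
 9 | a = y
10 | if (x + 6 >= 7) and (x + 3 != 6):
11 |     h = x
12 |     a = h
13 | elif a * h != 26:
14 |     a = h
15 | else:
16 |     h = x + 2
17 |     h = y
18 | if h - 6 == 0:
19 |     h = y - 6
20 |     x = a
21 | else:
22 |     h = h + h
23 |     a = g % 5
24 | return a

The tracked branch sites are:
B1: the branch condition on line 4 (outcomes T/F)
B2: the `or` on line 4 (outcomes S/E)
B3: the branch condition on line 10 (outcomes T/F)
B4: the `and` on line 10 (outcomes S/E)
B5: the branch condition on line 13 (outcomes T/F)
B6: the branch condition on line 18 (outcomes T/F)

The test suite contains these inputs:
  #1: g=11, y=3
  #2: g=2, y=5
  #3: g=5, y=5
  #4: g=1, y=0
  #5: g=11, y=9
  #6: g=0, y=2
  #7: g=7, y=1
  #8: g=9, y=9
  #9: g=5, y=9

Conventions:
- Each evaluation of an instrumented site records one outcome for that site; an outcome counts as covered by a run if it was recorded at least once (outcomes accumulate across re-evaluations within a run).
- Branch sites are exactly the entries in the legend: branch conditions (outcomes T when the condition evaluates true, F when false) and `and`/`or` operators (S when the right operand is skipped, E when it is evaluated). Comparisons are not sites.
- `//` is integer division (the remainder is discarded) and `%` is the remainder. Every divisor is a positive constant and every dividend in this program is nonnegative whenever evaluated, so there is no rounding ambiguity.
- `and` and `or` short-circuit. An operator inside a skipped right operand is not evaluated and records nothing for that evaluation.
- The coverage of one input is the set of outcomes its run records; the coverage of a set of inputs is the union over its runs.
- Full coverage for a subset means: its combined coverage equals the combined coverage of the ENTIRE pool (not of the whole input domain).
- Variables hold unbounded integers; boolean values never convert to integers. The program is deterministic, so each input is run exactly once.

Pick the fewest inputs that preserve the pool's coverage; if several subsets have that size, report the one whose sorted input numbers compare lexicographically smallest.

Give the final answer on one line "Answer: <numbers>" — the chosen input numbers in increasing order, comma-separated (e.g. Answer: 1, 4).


input #1 (g=11, y=3): covers B1=T, B2=S, B3=F, B4=S, B5=T, B6=F
input #2 (g=2, y=5): covers B1=T, B2=S, B3=F, B4=S, B5=T, B6=F
input #3 (g=5, y=5): covers B1=T, B2=S, B3=F, B4=S, B5=T, B6=F
input #4 (g=1, y=0): covers B1=T, B2=S, B3=F, B4=S, B5=T, B6=T
input #5 (g=11, y=9): covers B1=T, B2=E, B3=T, B4=E, B6=F
input #6 (g=0, y=2): covers B1=T, B2=S, B3=F, B4=S, B5=T, B6=F
input #7 (g=7, y=1): covers B1=T, B2=S, B3=F, B4=S, B5=T, B6=F
input #8 (g=9, y=9): covers B1=T, B2=E, B3=T, B4=E, B6=F
input #9 (g=5, y=9): covers B1=T, B2=E, B3=T, B4=E, B6=F
the full pool covers 10 outcomes: B1=T, B2=S, B2=E, B3=T, B3=F, B4=S, B4=E, B5=T, B6=T, B6=F
no size-1 subset reaches all 10 outcomes (best union: 6/10)
at size 2, {4, 5} reaches all 10 outcomes; every lexicographically earlier size-2 subset fails
Answer: 4, 5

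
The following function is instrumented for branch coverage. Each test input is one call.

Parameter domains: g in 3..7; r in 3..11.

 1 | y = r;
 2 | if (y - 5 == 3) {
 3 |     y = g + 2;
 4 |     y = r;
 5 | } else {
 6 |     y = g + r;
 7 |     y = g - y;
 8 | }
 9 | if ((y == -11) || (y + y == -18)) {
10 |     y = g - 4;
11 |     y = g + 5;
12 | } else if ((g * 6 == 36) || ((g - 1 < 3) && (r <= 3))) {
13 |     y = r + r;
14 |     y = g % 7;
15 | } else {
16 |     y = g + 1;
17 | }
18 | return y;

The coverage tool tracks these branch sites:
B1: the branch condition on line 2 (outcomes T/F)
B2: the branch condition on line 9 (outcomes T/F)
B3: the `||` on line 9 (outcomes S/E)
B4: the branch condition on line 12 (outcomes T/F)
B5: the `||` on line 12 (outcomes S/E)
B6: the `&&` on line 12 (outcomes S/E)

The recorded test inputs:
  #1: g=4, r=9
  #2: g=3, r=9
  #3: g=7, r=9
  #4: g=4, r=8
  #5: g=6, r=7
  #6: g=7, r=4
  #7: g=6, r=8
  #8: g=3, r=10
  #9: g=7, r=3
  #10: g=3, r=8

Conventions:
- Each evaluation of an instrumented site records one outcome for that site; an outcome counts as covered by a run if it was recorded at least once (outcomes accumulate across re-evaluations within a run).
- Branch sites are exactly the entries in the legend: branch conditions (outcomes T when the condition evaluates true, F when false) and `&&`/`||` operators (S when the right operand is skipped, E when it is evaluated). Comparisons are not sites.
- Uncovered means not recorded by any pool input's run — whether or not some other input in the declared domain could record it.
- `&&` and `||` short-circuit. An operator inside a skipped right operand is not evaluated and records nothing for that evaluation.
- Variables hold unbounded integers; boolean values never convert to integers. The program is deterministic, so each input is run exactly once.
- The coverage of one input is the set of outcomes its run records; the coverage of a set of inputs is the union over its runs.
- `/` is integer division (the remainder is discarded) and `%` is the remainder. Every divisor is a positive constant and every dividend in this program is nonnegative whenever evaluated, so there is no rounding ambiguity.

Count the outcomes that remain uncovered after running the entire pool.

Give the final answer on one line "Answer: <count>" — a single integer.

run #1 (g=4, r=9) runs B1->F, B3->E, B2->T; records B1=F, B2=T, B3=E
run #2 (g=3, r=9) runs B1->F, B3->E, B2->T; records B1=F, B2=T, B3=E
run #3 (g=7, r=9) runs B1->F, B3->E, B2->T; records B1=F, B2=T, B3=E
run #4 (g=4, r=8) runs B1->T, B3->E, B2->F, B5->E, B6->S, B4->F; records B1=T, B2=F, B3=E, B4=F, B5=E, B6=S
run #5 (g=6, r=7) runs B1->F, B3->E, B2->F, B5->S, B4->T; records B1=F, B2=F, B3=E, B4=T, B5=S
run #6 (g=7, r=4) runs B1->F, B3->E, B2->F, B5->E, B6->S, B4->F; records B1=F, B2=F, B3=E, B4=F, B5=E, B6=S
run #7 (g=6, r=8) runs B1->T, B3->E, B2->F, B5->S, B4->T; records B1=T, B2=F, B3=E, B4=T, B5=S
run #8 (g=3, r=10) runs B1->F, B3->E, B2->F, B5->E, B6->E, B4->F; records B1=F, B2=F, B3=E, B4=F, B5=E, B6=E
run #9 (g=7, r=3) runs B1->F, B3->E, B2->F, B5->E, B6->S, B4->F; records B1=F, B2=F, B3=E, B4=F, B5=E, B6=S
run #10 (g=3, r=8) runs B1->T, B3->E, B2->F, B5->E, B6->E, B4->F; records B1=T, B2=F, B3=E, B4=F, B5=E, B6=E
union over the pool: B1=T, B1=F, B2=T, B2=F, B3=E, B4=T, B4=F, B5=S, B5=E, B6=S, B6=E
uncovered (1 of 12): B3=S

Answer: 1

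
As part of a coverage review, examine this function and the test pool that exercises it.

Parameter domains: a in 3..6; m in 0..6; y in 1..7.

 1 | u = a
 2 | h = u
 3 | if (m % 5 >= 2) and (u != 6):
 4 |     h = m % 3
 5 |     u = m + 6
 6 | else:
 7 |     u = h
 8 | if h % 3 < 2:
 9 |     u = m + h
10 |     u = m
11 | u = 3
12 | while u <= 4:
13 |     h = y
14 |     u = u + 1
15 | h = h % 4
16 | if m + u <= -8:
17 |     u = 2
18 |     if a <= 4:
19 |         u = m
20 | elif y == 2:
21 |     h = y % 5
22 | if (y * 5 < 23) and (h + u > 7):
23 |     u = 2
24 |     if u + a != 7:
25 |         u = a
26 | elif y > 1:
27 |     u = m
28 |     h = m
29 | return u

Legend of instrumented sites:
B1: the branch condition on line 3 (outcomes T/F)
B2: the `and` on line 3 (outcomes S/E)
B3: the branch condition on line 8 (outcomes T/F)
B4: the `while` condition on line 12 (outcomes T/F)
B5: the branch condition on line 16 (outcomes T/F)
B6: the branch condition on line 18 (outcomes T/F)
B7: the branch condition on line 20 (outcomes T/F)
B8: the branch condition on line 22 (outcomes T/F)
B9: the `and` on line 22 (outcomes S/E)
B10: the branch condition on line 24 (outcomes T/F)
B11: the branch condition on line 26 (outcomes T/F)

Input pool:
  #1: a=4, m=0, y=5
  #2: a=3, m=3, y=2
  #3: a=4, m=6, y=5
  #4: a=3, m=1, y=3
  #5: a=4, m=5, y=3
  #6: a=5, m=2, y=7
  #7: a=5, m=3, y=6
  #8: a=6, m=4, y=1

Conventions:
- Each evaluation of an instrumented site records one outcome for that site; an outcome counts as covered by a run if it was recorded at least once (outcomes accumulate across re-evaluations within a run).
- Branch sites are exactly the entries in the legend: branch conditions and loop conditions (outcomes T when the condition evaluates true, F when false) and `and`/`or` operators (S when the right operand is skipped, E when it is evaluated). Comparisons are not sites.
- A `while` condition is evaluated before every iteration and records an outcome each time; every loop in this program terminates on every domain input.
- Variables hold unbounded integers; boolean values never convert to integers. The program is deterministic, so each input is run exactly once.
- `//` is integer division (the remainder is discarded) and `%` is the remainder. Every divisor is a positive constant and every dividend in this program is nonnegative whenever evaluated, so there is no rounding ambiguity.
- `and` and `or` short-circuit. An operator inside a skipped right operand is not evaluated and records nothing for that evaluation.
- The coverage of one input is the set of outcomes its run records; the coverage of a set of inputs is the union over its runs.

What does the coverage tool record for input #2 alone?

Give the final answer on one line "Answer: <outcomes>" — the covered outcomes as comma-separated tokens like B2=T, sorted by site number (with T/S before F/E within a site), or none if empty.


Event log for input #2 (a=3, m=3, y=2):
  B2->E, B1->T, B3->T, B4->T, B4->T, B4->F, B5->F, B7->T, B9->E, B8->F
  B11->T
as a set, this run covers: B1=T, B2=E, B3=T, B4=T, B4=F, B5=F, B7=T, B8=F, B9=E, B11=T
Answer: B1=T, B2=E, B3=T, B4=T, B4=F, B5=F, B7=T, B8=F, B9=E, B11=T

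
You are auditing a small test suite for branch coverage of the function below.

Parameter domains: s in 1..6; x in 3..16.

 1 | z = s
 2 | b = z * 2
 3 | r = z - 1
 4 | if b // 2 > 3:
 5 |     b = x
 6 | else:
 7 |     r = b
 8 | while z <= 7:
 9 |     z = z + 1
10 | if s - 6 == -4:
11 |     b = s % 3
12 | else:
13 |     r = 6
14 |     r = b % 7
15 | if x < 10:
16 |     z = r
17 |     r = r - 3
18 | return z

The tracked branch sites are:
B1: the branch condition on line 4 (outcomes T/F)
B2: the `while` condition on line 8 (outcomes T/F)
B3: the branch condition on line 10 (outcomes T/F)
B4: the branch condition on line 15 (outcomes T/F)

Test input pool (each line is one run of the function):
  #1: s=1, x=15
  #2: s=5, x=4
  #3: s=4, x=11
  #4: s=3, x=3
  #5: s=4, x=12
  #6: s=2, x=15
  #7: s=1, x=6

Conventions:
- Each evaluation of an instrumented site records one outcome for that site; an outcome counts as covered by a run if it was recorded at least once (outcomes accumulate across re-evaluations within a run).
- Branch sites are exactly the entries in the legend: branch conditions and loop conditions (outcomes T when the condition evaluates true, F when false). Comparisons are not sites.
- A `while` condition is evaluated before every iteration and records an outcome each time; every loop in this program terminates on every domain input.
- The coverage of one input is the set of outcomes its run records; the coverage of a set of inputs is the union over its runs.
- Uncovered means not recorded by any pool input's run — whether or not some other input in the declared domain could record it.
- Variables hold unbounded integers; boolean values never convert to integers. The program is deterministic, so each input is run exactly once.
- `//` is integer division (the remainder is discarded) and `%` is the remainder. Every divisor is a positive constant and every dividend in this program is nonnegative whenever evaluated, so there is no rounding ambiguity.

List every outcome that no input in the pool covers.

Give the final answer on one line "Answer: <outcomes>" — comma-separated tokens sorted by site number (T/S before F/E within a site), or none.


test 1 (s=1, x=15) hits B1=F, B2=T, B2=F, B3=F, B4=F
test 2 (s=5, x=4) hits B1=T, B2=T, B2=F, B3=F, B4=T
test 3 (s=4, x=11) hits B1=T, B2=T, B2=F, B3=F, B4=F
test 4 (s=3, x=3) hits B1=F, B2=T, B2=F, B3=F, B4=T
test 5 (s=4, x=12) hits B1=T, B2=T, B2=F, B3=F, B4=F
test 6 (s=2, x=15) hits B1=F, B2=T, B2=F, B3=T, B4=F
test 7 (s=1, x=6) hits B1=F, B2=T, B2=F, B3=F, B4=T
union over the pool: B1=T, B1=F, B2=T, B2=F, B3=T, B3=F, B4=T, B4=F
uncovered (0 of 8): none
Answer: none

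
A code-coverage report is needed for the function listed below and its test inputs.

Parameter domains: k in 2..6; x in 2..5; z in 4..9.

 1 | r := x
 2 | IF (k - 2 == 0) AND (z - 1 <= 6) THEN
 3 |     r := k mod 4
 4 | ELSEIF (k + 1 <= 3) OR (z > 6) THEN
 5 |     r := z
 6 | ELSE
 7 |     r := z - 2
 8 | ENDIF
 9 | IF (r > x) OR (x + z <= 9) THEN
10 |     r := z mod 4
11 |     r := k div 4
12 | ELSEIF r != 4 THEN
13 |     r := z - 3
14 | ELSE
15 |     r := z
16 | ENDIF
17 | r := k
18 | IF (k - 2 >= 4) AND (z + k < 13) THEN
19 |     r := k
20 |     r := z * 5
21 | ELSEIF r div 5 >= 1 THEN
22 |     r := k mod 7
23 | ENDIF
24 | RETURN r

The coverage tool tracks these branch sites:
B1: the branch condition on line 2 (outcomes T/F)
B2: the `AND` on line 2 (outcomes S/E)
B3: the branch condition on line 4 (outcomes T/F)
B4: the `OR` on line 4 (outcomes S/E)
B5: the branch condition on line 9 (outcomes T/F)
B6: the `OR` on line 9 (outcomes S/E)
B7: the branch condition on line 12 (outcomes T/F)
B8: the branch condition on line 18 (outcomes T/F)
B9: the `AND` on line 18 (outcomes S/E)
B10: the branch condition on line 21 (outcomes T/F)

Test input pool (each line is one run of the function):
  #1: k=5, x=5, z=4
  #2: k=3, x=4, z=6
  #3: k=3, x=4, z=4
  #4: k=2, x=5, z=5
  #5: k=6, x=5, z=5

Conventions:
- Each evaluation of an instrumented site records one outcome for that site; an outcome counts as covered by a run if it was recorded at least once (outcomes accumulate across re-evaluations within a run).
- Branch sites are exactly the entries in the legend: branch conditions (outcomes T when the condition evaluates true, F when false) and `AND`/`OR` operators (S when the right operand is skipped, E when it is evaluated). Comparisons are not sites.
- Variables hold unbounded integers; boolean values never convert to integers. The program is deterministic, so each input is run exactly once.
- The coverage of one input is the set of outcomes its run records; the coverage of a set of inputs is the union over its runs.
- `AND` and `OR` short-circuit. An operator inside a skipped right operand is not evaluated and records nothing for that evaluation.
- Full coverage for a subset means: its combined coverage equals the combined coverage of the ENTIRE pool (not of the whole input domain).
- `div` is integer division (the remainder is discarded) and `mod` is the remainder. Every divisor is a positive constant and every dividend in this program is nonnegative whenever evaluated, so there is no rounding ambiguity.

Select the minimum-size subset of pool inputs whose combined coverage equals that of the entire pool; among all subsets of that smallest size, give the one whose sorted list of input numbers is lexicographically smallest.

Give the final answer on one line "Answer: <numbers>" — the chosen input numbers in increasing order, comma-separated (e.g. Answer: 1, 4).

run #1 (k=5, x=5, z=4) runs B2->S, B1->F, B4->E, B3->F, B6->E, B5->T, B9->S, B8->F, B10->T; records B1=F, B2=S, B3=F, B4=E, B5=T, B6=E, B8=F, B9=S, B10=T
run #2 (k=3, x=4, z=6) runs B2->S, B1->F, B4->E, B3->F, B6->E, B5->F, B7->F, B9->S, B8->F, B10->F; records B1=F, B2=S, B3=F, B4=E, B5=F, B6=E, B7=F, B8=F, B9=S, B10=F
run #3 (k=3, x=4, z=4) runs B2->S, B1->F, B4->E, B3->F, B6->E, B5->T, B9->S, B8->F, B10->F; records B1=F, B2=S, B3=F, B4=E, B5=T, B6=E, B8=F, B9=S, B10=F
run #4 (k=2, x=5, z=5) runs B2->E, B1->T, B6->E, B5->F, B7->T, B9->S, B8->F, B10->F; records B1=T, B2=E, B5=F, B6=E, B7=T, B8=F, B9=S, B10=F
run #5 (k=6, x=5, z=5) runs B2->S, B1->F, B4->E, B3->F, B6->E, B5->F, B7->T, B9->E, B8->T; records B1=F, B2=S, B3=F, B4=E, B5=F, B6=E, B7=T, B8=T, B9=E
the full pool covers 17 outcomes: B1=T, B1=F, B2=S, B2=E, B3=F, B4=E, B5=T, B5=F, B6=E, B7=T, B7=F, B8=T, B8=F, B9=S, B9=E, B10=T, B10=F
size 1 is not enough: best union over all size-1 subsets is 10/17
size 2 is not enough: best union over all size-2 subsets is 14/17
size 3 is not enough: best union over all size-3 subsets is 16/17
at size 4, {1, 2, 4, 5} reaches all 17 outcomes; every lexicographically earlier size-4 subset fails

Answer: 1, 2, 4, 5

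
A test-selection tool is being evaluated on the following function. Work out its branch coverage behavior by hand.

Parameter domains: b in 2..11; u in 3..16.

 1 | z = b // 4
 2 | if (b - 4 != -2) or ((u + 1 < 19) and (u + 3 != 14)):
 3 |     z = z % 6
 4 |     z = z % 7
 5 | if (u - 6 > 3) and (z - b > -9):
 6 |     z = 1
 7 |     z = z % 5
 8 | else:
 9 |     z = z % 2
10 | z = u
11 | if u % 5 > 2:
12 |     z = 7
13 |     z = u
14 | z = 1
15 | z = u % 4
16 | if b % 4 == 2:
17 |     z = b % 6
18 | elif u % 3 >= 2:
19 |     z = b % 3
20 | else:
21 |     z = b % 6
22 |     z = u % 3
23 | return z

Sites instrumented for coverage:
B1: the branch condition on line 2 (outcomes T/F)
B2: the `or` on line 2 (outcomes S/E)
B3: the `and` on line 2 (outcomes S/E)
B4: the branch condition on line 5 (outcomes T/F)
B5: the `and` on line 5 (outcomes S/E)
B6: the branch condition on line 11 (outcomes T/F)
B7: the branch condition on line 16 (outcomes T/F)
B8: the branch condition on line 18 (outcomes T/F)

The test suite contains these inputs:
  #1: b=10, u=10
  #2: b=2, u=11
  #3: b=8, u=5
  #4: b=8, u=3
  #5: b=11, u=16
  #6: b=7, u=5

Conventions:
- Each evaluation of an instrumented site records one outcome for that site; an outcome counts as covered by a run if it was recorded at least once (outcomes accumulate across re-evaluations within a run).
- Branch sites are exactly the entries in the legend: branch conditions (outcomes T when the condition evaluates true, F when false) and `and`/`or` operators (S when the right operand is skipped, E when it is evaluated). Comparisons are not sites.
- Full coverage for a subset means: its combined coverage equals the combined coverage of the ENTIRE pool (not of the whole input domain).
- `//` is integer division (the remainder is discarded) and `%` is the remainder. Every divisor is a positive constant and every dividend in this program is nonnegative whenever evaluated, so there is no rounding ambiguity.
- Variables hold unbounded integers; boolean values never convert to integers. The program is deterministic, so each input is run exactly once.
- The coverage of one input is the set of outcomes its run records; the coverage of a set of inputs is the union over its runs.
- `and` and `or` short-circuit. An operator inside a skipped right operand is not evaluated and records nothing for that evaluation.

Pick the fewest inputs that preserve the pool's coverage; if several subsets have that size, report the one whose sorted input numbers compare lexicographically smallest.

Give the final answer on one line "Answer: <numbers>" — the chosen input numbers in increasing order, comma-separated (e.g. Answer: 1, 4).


run #1 (b=10, u=10) records B1=T, B2=S, B4=T, B5=E, B6=F, B7=T
run #2 (b=2, u=11) records B1=F, B2=E, B3=E, B4=T, B5=E, B6=F, B7=T
run #3 (b=8, u=5) records B1=T, B2=S, B4=F, B5=S, B6=F, B7=F, B8=T
run #4 (b=8, u=3) records B1=T, B2=S, B4=F, B5=S, B6=T, B7=F, B8=F
run #5 (b=11, u=16) records B1=T, B2=S, B4=F, B5=E, B6=F, B7=F, B8=F
run #6 (b=7, u=5) records B1=T, B2=S, B4=F, B5=S, B6=F, B7=F, B8=T
pool-wide coverage (15 outcomes): B1=T, B1=F, B2=S, B2=E, B3=E, B4=T, B4=F, B5=S, B5=E, B6=T, B6=F, B7=T, B7=F, B8=T, B8=F
size 1 is not enough: best union over all size-1 subsets is 7/15
size 2 is not enough: best union over all size-2 subsets is 14/15
the canonical winner is {2, 3, 4}: size 3, full 15-outcome coverage, earliest index list among size-3 covers
Answer: 2, 3, 4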